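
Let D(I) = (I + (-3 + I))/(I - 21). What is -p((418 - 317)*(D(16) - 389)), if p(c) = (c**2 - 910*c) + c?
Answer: -40656146706/25 ≈ -1.6262e+9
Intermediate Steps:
D(I) = (-3 + 2*I)/(-21 + I)
p(c) = c**2 - 909*c
-p((418 - 317)*(D(16) - 389)) = -(418 - 317)*((-3 + 2*16)/(-21 + 16) - 389)*(-909 + (418 - 317)*((-3 + 2*16)/(-21 + 16) - 389)) = -101*((-3 + 32)/(-5) - 389)*(-909 + 101*((-3 + 32)/(-5) - 389)) = -101*(-1/5*29 - 389)*(-909 + 101*(-1/5*29 - 389)) = -101*(-29/5 - 389)*(-909 + 101*(-29/5 - 389)) = -101*(-1974/5)*(-909 + 101*(-1974/5)) = -(-199374)*(-909 - 199374/5)/5 = -(-199374)*(-203919)/(5*5) = -1*40656146706/25 = -40656146706/25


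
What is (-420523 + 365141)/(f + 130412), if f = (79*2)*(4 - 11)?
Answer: -27691/64653 ≈ -0.42830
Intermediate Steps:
f = -1106 (f = 158*(-7) = -1106)
(-420523 + 365141)/(f + 130412) = (-420523 + 365141)/(-1106 + 130412) = -55382/129306 = -55382*1/129306 = -27691/64653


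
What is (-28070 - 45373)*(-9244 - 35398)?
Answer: 3278642406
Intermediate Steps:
(-28070 - 45373)*(-9244 - 35398) = -73443*(-44642) = 3278642406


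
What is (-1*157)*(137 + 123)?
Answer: -40820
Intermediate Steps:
(-1*157)*(137 + 123) = -157*260 = -40820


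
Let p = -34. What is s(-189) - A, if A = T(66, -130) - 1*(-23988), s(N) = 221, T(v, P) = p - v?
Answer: -23667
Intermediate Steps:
T(v, P) = -34 - v
A = 23888 (A = (-34 - 1*66) - 1*(-23988) = (-34 - 66) + 23988 = -100 + 23988 = 23888)
s(-189) - A = 221 - 1*23888 = 221 - 23888 = -23667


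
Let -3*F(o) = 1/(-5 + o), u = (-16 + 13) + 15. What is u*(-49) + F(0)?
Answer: -8819/15 ≈ -587.93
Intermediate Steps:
u = 12 (u = -3 + 15 = 12)
F(o) = -1/(3*(-5 + o))
u*(-49) + F(0) = 12*(-49) - 1/(-15 + 3*0) = -588 - 1/(-15 + 0) = -588 - 1/(-15) = -588 - 1*(-1/15) = -588 + 1/15 = -8819/15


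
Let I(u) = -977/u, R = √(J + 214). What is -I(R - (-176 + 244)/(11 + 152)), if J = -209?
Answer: 10829068/128221 + 25957913*√5/128221 ≈ 537.14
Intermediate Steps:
R = √5 (R = √(-209 + 214) = √5 ≈ 2.2361)
-I(R - (-176 + 244)/(11 + 152)) = -(-977)/(√5 - (-176 + 244)/(11 + 152)) = -(-977)/(√5 - 68/163) = -(-977)/(-68/163 + √5) = 977/(-68/163 + √5)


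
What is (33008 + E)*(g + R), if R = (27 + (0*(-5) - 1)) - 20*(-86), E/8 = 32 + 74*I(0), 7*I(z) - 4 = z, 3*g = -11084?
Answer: -1375072736/21 ≈ -6.5480e+7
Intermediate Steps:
g = -11084/3 (g = (⅓)*(-11084) = -11084/3 ≈ -3694.7)
I(z) = 4/7 + z/7
E = 4160/7 (E = 8*(32 + 74*(4/7 + (⅐)*0)) = 8*(32 + 74*(4/7 + 0)) = 8*(32 + 74*(4/7)) = 8*(32 + 296/7) = 8*(520/7) = 4160/7 ≈ 594.29)
R = 1746 (R = (27 + (0 - 1)) + 1720 = (27 - 1) + 1720 = 26 + 1720 = 1746)
(33008 + E)*(g + R) = (33008 + 4160/7)*(-11084/3 + 1746) = (235216/7)*(-5846/3) = -1375072736/21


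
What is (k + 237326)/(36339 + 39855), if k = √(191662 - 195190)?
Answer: 118663/38097 + 7*I*√2/12699 ≈ 3.1148 + 0.00077955*I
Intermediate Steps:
k = 42*I*√2 (k = √(-3528) = 42*I*√2 ≈ 59.397*I)
(k + 237326)/(36339 + 39855) = (42*I*√2 + 237326)/(36339 + 39855) = (237326 + 42*I*√2)/76194 = (237326 + 42*I*√2)*(1/76194) = 118663/38097 + 7*I*√2/12699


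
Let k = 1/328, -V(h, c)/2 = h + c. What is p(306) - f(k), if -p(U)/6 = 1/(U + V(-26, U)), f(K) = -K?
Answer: 1111/41656 ≈ 0.026671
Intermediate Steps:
V(h, c) = -2*c - 2*h (V(h, c) = -2*(h + c) = -2*(c + h) = -2*c - 2*h)
k = 1/328 ≈ 0.0030488
p(U) = -6/(52 - U) (p(U) = -6/(U + (-2*U - 2*(-26))) = -6/(U + (-2*U + 52)) = -6/(U + (52 - 2*U)) = -6/(52 - U))
p(306) - f(k) = 6/(-52 + 306) - (-1)/328 = 6/254 - 1*(-1/328) = 6*(1/254) + 1/328 = 3/127 + 1/328 = 1111/41656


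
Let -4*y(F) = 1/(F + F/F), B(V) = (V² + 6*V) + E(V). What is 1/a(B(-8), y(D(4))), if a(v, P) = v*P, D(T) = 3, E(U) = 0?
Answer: -1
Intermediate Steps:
B(V) = V² + 6*V (B(V) = (V² + 6*V) + 0 = V² + 6*V)
y(F) = -1/(4*(1 + F)) (y(F) = -1/(4*(F + F/F)) = -1/(4*(F + 1)) = -1/(4*(1 + F)))
a(v, P) = P*v
1/a(B(-8), y(D(4))) = 1/((-1/(4 + 4*3))*(-8*(6 - 8))) = 1/((-1/(4 + 12))*(-8*(-2))) = 1/(-1/16*16) = 1/(-1) = -1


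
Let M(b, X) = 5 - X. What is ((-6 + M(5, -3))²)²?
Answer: 16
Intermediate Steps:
((-6 + M(5, -3))²)² = ((-6 + (5 - 1*(-3)))²)² = ((-6 + (5 + 3))²)² = ((-6 + 8)²)² = (2²)² = 4² = 16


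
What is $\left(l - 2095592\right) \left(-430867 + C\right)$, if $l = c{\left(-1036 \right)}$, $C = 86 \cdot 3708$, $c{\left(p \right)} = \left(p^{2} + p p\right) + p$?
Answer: $-5594918756$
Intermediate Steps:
$c{\left(p \right)} = p + 2 p^{2}$ ($c{\left(p \right)} = \left(p^{2} + p^{2}\right) + p = 2 p^{2} + p = p + 2 p^{2}$)
$C = 318888$
$l = 2145556$ ($l = - 1036 \left(1 + 2 \left(-1036\right)\right) = - 1036 \left(1 - 2072\right) = \left(-1036\right) \left(-2071\right) = 2145556$)
$\left(l - 2095592\right) \left(-430867 + C\right) = \left(2145556 - 2095592\right) \left(-430867 + 318888\right) = 49964 \left(-111979\right) = -5594918756$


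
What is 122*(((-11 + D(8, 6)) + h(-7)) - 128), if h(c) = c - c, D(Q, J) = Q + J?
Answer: -15250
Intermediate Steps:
D(Q, J) = J + Q
h(c) = 0
122*(((-11 + D(8, 6)) + h(-7)) - 128) = 122*(((-11 + (6 + 8)) + 0) - 128) = 122*(((-11 + 14) + 0) - 128) = 122*((3 + 0) - 128) = 122*(3 - 128) = 122*(-125) = -15250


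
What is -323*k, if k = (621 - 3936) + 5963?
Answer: -855304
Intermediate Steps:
k = 2648 (k = -3315 + 5963 = 2648)
-323*k = -323*2648 = -855304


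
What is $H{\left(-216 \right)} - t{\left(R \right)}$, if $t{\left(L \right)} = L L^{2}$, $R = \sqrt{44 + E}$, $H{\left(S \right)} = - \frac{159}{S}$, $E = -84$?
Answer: $\frac{53}{72} + 80 i \sqrt{10} \approx 0.73611 + 252.98 i$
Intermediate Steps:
$R = 2 i \sqrt{10}$ ($R = \sqrt{44 - 84} = \sqrt{-40} = 2 i \sqrt{10} \approx 6.3246 i$)
$t{\left(L \right)} = L^{3}$
$H{\left(-216 \right)} - t{\left(R \right)} = - \frac{159}{-216} - \left(2 i \sqrt{10}\right)^{3} = \left(-159\right) \left(- \frac{1}{216}\right) - - 80 i \sqrt{10} = \frac{53}{72} + 80 i \sqrt{10}$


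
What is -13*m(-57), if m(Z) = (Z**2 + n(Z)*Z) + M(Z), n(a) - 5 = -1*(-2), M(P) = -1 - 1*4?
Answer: -36985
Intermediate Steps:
M(P) = -5 (M(P) = -1 - 4 = -5)
n(a) = 7 (n(a) = 5 - 1*(-2) = 5 + 2 = 7)
m(Z) = -5 + Z**2 + 7*Z (m(Z) = (Z**2 + 7*Z) - 5 = -5 + Z**2 + 7*Z)
-13*m(-57) = -13*(-5 + (-57)**2 + 7*(-57)) = -13*(-5 + 3249 - 399) = -13*2845 = -36985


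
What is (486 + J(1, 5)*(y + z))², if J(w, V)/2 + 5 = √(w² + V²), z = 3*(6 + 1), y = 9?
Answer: 128196 + 22320*√26 ≈ 2.4201e+5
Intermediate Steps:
z = 21 (z = 3*7 = 21)
J(w, V) = -10 + 2*√(V² + w²) (J(w, V) = -10 + 2*√(w² + V²) = -10 + 2*√(V² + w²))
(486 + J(1, 5)*(y + z))² = (486 + (-10 + 2*√(5² + 1²))*(9 + 21))² = (486 + (-10 + 2*√(25 + 1))*30)² = (486 + (-10 + 2*√26)*30)² = (486 + (-300 + 60*√26))² = (186 + 60*√26)²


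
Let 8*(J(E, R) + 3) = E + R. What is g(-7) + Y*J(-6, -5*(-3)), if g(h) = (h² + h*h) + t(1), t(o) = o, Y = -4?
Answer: 213/2 ≈ 106.50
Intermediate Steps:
J(E, R) = -3 + E/8 + R/8 (J(E, R) = -3 + (E + R)/8 = -3 + (E/8 + R/8) = -3 + E/8 + R/8)
g(h) = 1 + 2*h² (g(h) = (h² + h*h) + 1 = (h² + h²) + 1 = 2*h² + 1 = 1 + 2*h²)
g(-7) + Y*J(-6, -5*(-3)) = (1 + 2*(-7)²) - 4*(-3 + (⅛)*(-6) + (-5*(-3))/8) = (1 + 2*49) - 4*(-3 - ¾ + (⅛)*15) = (1 + 98) - 4*(-3 - ¾ + 15/8) = 99 - 4*(-15/8) = 99 + 15/2 = 213/2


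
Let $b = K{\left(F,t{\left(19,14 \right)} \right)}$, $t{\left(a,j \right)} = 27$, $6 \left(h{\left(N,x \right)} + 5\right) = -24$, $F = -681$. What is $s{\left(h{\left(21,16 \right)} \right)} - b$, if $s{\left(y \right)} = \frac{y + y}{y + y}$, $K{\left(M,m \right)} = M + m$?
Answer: $655$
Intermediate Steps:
$h{\left(N,x \right)} = -9$ ($h{\left(N,x \right)} = -5 + \frac{1}{6} \left(-24\right) = -5 - 4 = -9$)
$b = -654$ ($b = -681 + 27 = -654$)
$s{\left(y \right)} = 1$ ($s{\left(y \right)} = \frac{2 y}{2 y} = 2 y \frac{1}{2 y} = 1$)
$s{\left(h{\left(21,16 \right)} \right)} - b = 1 - -654 = 1 + 654 = 655$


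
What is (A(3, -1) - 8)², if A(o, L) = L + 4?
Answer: 25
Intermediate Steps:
A(o, L) = 4 + L
(A(3, -1) - 8)² = ((4 - 1) - 8)² = (3 - 8)² = (-5)² = 25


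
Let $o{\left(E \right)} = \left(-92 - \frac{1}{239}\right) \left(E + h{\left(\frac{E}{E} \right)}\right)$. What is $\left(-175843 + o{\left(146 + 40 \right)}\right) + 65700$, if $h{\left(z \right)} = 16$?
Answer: $- \frac{30765955}{239} \approx -1.2873 \cdot 10^{5}$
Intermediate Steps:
$o{\left(E \right)} = - \frac{351824}{239} - \frac{21989 E}{239}$ ($o{\left(E \right)} = \left(-92 - \frac{1}{239}\right) \left(E + 16\right) = \left(-92 - \frac{1}{239}\right) \left(16 + E\right) = - \frac{21989 \left(16 + E\right)}{239} = - \frac{351824}{239} - \frac{21989 E}{239}$)
$\left(-175843 + o{\left(146 + 40 \right)}\right) + 65700 = \left(-175843 - \left(\frac{351824}{239} + \frac{21989 \left(146 + 40\right)}{239}\right)\right) + 65700 = \left(-175843 - \frac{4441778}{239}\right) + 65700 = - \frac{46468255}{239} + 65700 = - \frac{30765955}{239}$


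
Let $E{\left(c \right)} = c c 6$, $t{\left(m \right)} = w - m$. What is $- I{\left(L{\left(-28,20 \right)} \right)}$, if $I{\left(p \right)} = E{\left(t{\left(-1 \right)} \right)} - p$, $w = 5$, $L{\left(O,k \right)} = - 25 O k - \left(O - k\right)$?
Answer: $13832$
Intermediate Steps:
$L{\left(O,k \right)} = k - O - 25 O k$ ($L{\left(O,k \right)} = - 25 O k - \left(O - k\right) = k - O - 25 O k$)
$t{\left(m \right)} = 5 - m$
$E{\left(c \right)} = 6 c^{2}$ ($E{\left(c \right)} = c^{2} \cdot 6 = 6 c^{2}$)
$I{\left(p \right)} = 216 - p$ ($I{\left(p \right)} = 6 \left(5 - -1\right)^{2} - p = 6 \left(5 + 1\right)^{2} - p = 6 \cdot 6^{2} - p = 6 \cdot 36 - p = 216 - p$)
$- I{\left(L{\left(-28,20 \right)} \right)} = - (216 - \left(20 - -28 - \left(-700\right) 20\right)) = - (216 - \left(20 + 28 + 14000\right)) = - (216 - 14048) = \left(-1\right) \left(-13832\right) = 13832$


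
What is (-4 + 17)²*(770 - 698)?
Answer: 12168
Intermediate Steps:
(-4 + 17)²*(770 - 698) = 13²*72 = 169*72 = 12168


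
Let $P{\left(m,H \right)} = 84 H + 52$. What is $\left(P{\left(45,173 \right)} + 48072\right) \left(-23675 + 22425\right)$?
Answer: $-78320000$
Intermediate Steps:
$P{\left(m,H \right)} = 52 + 84 H$
$\left(P{\left(45,173 \right)} + 48072\right) \left(-23675 + 22425\right) = \left(\left(52 + 84 \cdot 173\right) + 48072\right) \left(-23675 + 22425\right) = \left(\left(52 + 14532\right) + 48072\right) \left(-1250\right) = \left(14584 + 48072\right) \left(-1250\right) = 62656 \left(-1250\right) = -78320000$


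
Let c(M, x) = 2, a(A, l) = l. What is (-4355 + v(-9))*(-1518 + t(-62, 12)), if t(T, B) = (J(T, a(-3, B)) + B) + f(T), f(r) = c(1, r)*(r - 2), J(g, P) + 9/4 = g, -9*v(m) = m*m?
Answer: 7411163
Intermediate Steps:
v(m) = -m**2/9 (v(m) = -m*m/9 = -m**2/9)
J(g, P) = -9/4 + g
f(r) = -4 + 2*r (f(r) = 2*(r - 2) = 2*(-2 + r) = -4 + 2*r)
t(T, B) = -25/4 + B + 3*T (t(T, B) = ((-9/4 + T) + B) + (-4 + 2*T) = (-9/4 + B + T) + (-4 + 2*T) = -25/4 + B + 3*T)
(-4355 + v(-9))*(-1518 + t(-62, 12)) = (-4355 - 1/9*(-9)**2)*(-1518 + (-25/4 + 12 + 3*(-62))) = (-4355 - 1/9*81)*(-1518 + (-25/4 + 12 - 186)) = (-4355 - 9)*(-1518 - 721/4) = -4364*(-6793/4) = 7411163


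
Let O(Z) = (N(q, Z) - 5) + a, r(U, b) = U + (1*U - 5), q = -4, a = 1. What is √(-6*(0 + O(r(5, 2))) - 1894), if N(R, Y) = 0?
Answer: I*√1870 ≈ 43.243*I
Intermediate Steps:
r(U, b) = -5 + 2*U (r(U, b) = U + (U - 5) = U + (-5 + U) = -5 + 2*U)
O(Z) = -4 (O(Z) = (0 - 5) + 1 = -5 + 1 = -4)
√(-6*(0 + O(r(5, 2))) - 1894) = √(-6*(0 - 4) - 1894) = √(-6*(-4) - 1894) = √(24 - 1894) = √(-1870) = I*√1870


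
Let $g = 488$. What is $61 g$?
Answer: $29768$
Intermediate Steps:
$61 g = 61 \cdot 488 = 29768$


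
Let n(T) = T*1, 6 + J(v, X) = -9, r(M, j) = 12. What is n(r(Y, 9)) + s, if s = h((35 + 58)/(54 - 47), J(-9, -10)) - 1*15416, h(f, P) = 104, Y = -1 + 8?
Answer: -15300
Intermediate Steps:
Y = 7
J(v, X) = -15 (J(v, X) = -6 - 9 = -15)
n(T) = T
s = -15312 (s = 104 - 1*15416 = 104 - 15416 = -15312)
n(r(Y, 9)) + s = 12 - 15312 = -15300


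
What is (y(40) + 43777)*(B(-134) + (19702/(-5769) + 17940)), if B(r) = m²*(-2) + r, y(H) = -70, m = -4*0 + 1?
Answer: 1496113541606/1923 ≈ 7.7801e+8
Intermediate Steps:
m = 1 (m = 0 + 1 = 1)
B(r) = -2 + r (B(r) = 1²*(-2) + r = 1*(-2) + r = -2 + r)
(y(40) + 43777)*(B(-134) + (19702/(-5769) + 17940)) = (-70 + 43777)*((-2 - 134) + (19702/(-5769) + 17940)) = 43707*(-136 + (19702*(-1/5769) + 17940)) = 43707*(-136 + (-19702/5769 + 17940)) = 43707*(-136 + 103476158/5769) = 43707*(102691574/5769) = 1496113541606/1923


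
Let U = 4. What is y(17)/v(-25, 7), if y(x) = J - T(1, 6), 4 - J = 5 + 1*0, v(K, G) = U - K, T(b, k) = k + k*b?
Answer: -13/29 ≈ -0.44828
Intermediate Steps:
T(b, k) = k + b*k
v(K, G) = 4 - K
J = -1 (J = 4 - (5 + 1*0) = 4 - (5 + 0) = 4 - 1*5 = 4 - 5 = -1)
y(x) = -13 (y(x) = -1 - 6*(1 + 1) = -1 - 6*2 = -1 - 1*12 = -1 - 12 = -13)
y(17)/v(-25, 7) = -13/(4 - 1*(-25)) = -13/(4 + 25) = -13/29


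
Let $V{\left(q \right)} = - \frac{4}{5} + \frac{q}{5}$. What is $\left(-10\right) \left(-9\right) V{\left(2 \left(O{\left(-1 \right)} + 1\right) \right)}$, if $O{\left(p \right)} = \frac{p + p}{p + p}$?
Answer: $0$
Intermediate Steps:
$O{\left(p \right)} = 1$ ($O{\left(p \right)} = \frac{2 p}{2 p} = 2 p \frac{1}{2 p} = 1$)
$V{\left(q \right)} = - \frac{4}{5} + \frac{q}{5}$ ($V{\left(q \right)} = \left(-4\right) \frac{1}{5} + q \frac{1}{5} = - \frac{4}{5} + \frac{q}{5}$)
$\left(-10\right) \left(-9\right) V{\left(2 \left(O{\left(-1 \right)} + 1\right) \right)} = \left(-10\right) \left(-9\right) \left(- \frac{4}{5} + \frac{2 \left(1 + 1\right)}{5}\right) = 90 \left(- \frac{4}{5} + \frac{2 \cdot 2}{5}\right) = 90 \left(- \frac{4}{5} + \frac{1}{5} \cdot 4\right) = 90 \left(- \frac{4}{5} + \frac{4}{5}\right) = 90 \cdot 0 = 0$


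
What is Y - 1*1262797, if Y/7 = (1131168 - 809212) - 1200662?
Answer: -7413739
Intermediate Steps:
Y = -6150942 (Y = 7*((1131168 - 809212) - 1200662) = 7*(321956 - 1200662) = 7*(-878706) = -6150942)
Y - 1*1262797 = -6150942 - 1*1262797 = -6150942 - 1262797 = -7413739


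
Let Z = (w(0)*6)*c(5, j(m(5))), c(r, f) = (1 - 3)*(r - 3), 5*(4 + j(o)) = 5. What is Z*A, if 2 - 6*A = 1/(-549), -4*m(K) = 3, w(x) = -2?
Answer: 8792/549 ≈ 16.015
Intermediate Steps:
m(K) = -¾ (m(K) = -¼*3 = -¾)
j(o) = -3 (j(o) = -4 + (⅕)*5 = -4 + 1 = -3)
A = 1099/3294 (A = ⅓ - ⅙/(-549) = ⅓ - ⅙*(-1/549) = ⅓ + 1/3294 = 1099/3294 ≈ 0.33364)
c(r, f) = 6 - 2*r (c(r, f) = -2*(-3 + r) = 6 - 2*r)
Z = 48 (Z = (-2*6)*(6 - 2*5) = -12*(6 - 10) = -12*(-4) = 48)
Z*A = 48*(1099/3294) = 8792/549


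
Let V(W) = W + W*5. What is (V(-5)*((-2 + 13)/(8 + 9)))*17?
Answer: -330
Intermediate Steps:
V(W) = 6*W (V(W) = W + 5*W = 6*W)
(V(-5)*((-2 + 13)/(8 + 9)))*17 = ((6*(-5))*((-2 + 13)/(8 + 9)))*17 = -330/17*17 = -330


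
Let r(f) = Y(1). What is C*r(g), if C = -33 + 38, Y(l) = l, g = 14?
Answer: 5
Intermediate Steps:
r(f) = 1
C = 5
C*r(g) = 5*1 = 5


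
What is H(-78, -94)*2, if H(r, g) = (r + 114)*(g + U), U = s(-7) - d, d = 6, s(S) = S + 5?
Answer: -7344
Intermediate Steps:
s(S) = 5 + S
U = -8 (U = (5 - 7) - 1*6 = -2 - 6 = -8)
H(r, g) = (-8 + g)*(114 + r) (H(r, g) = (r + 114)*(g - 8) = (114 + r)*(-8 + g) = (-8 + g)*(114 + r))
H(-78, -94)*2 = (-912 - 8*(-78) + 114*(-94) - 94*(-78))*2 = (-912 + 624 - 10716 + 7332)*2 = -3672*2 = -7344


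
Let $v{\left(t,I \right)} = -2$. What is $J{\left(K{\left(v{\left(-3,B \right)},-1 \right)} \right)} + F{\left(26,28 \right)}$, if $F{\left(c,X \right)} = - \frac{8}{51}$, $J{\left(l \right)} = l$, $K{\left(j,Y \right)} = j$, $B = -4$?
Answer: $- \frac{110}{51} \approx -2.1569$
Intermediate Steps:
$F{\left(c,X \right)} = - \frac{8}{51}$ ($F{\left(c,X \right)} = \left(-8\right) \frac{1}{51} = - \frac{8}{51}$)
$J{\left(K{\left(v{\left(-3,B \right)},-1 \right)} \right)} + F{\left(26,28 \right)} = -2 - \frac{8}{51} = - \frac{110}{51}$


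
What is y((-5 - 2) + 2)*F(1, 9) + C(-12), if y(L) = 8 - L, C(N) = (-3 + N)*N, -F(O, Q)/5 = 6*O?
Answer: -210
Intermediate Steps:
F(O, Q) = -30*O
C(N) = N*(-3 + N)
y((-5 - 2) + 2)*F(1, 9) + C(-12) = (8 - ((-5 - 2) + 2))*(-30*1) - 12*(-3 - 12) = (8 - (-7 + 2))*(-30) - 12*(-15) = (8 - 1*(-5))*(-30) + 180 = (8 + 5)*(-30) + 180 = 13*(-30) + 180 = -390 + 180 = -210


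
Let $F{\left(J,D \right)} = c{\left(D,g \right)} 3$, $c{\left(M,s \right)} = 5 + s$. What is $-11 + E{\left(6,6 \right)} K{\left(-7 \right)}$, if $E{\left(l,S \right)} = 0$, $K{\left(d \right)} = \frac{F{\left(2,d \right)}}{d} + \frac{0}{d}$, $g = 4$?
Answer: $-11$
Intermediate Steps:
$F{\left(J,D \right)} = 27$ ($F{\left(J,D \right)} = \left(5 + 4\right) 3 = 9 \cdot 3 = 27$)
$K{\left(d \right)} = \frac{27}{d}$ ($K{\left(d \right)} = \frac{27}{d} + \frac{0}{d} = \frac{27}{d} + 0 = \frac{27}{d}$)
$-11 + E{\left(6,6 \right)} K{\left(-7 \right)} = -11 + 0 \frac{27}{-7} = -11 + 0 \cdot 27 \left(- \frac{1}{7}\right) = -11 + 0 \left(- \frac{27}{7}\right) = -11 + 0 = -11$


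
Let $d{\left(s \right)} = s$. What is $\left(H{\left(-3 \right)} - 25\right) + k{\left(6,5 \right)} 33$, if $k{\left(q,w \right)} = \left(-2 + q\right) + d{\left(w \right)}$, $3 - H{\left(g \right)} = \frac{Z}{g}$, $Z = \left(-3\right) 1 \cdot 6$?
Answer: $269$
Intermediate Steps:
$Z = -18$ ($Z = \left(-3\right) 6 = -18$)
$H{\left(g \right)} = 3 + \frac{18}{g}$ ($H{\left(g \right)} = 3 - - \frac{18}{g} = 3 + \frac{18}{g}$)
$k{\left(q,w \right)} = -2 + q + w$ ($k{\left(q,w \right)} = \left(-2 + q\right) + w = -2 + q + w$)
$\left(H{\left(-3 \right)} - 25\right) + k{\left(6,5 \right)} 33 = \left(\left(3 + \frac{18}{-3}\right) - 25\right) + \left(-2 + 6 + 5\right) 33 = \left(\left(3 + 18 \left(- \frac{1}{3}\right)\right) - 25\right) + 9 \cdot 33 = \left(\left(3 - 6\right) - 25\right) + 297 = \left(-3 - 25\right) + 297 = -28 + 297 = 269$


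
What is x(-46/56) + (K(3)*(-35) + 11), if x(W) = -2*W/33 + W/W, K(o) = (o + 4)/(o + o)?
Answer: -6649/231 ≈ -28.784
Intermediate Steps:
K(o) = (4 + o)/(2*o) (K(o) = (4 + o)/((2*o)) = (4 + o)*(1/(2*o)) = (4 + o)/(2*o))
x(W) = 1 - 2*W/33 (x(W) = -2*W/33 + 1 = 1 - 2*W/33)
x(-46/56) + (K(3)*(-35) + 11) = (1 - (-92)/(33*56)) + (((½)*(4 + 3)/3)*(-35) + 11) = (1 - (-92)/(33*56)) + (((½)*(⅓)*7)*(-35) + 11) = (1 - 2/33*(-23/28)) + ((7/6)*(-35) + 11) = (1 + 23/462) + (-245/6 + 11) = 485/462 - 179/6 = -6649/231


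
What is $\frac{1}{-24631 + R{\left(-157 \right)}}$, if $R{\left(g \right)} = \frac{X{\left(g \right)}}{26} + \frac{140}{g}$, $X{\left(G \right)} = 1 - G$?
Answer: $- \frac{2041}{50261288} \approx -4.0608 \cdot 10^{-5}$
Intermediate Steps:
$R{\left(g \right)} = \frac{1}{26} + \frac{140}{g} - \frac{g}{26}$ ($R{\left(g \right)} = \frac{1 - g}{26} + \frac{140}{g} = \left(1 - g\right) \frac{1}{26} + \frac{140}{g} = \left(\frac{1}{26} - \frac{g}{26}\right) + \frac{140}{g} = \frac{1}{26} + \frac{140}{g} - \frac{g}{26}$)
$\frac{1}{-24631 + R{\left(-157 \right)}} = \frac{1}{-24631 + \frac{3640 - 157 \left(1 - -157\right)}{26 \left(-157\right)}} = \frac{1}{-24631 + \frac{1}{26} \left(- \frac{1}{157}\right) \left(3640 - 157 \left(1 + 157\right)\right)} = \frac{1}{-24631 + \frac{1}{26} \left(- \frac{1}{157}\right) \left(3640 - 24806\right)} = \frac{1}{-24631 + \frac{1}{26} \left(- \frac{1}{157}\right) \left(-21166\right)} = \frac{1}{-24631 + \frac{10583}{2041}} = \frac{1}{- \frac{50261288}{2041}} = - \frac{2041}{50261288}$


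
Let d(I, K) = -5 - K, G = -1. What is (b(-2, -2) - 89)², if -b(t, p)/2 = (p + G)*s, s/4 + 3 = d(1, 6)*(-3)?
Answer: 398161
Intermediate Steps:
s = 120 (s = -12 + 4*((-5 - 1*6)*(-3)) = -12 + 4*((-5 - 6)*(-3)) = -12 + 4*(-11*(-3)) = -12 + 4*33 = -12 + 132 = 120)
b(t, p) = 240 - 240*p (b(t, p) = -2*(p - 1)*120 = -2*(-1 + p)*120 = -2*(-120 + 120*p) = 240 - 240*p)
(b(-2, -2) - 89)² = ((240 - 240*(-2)) - 89)² = ((240 + 480) - 89)² = (720 - 89)² = 631² = 398161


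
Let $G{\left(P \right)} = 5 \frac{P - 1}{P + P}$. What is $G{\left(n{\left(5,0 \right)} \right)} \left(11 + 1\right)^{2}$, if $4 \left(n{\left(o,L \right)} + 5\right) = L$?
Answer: $432$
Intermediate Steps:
$n{\left(o,L \right)} = -5 + \frac{L}{4}$
$G{\left(P \right)} = \frac{5 \left(-1 + P\right)}{2 P}$ ($G{\left(P \right)} = 5 \frac{-1 + P}{2 P} = \frac{5 \left(-1 + P\right)}{2 P}$)
$G{\left(n{\left(5,0 \right)} \right)} \left(11 + 1\right)^{2} = \frac{5 \left(-1 + \left(-5 + \frac{1}{4} \cdot 0\right)\right)}{2 \left(-5 + \frac{1}{4} \cdot 0\right)} \left(11 + 1\right)^{2} = \frac{5 \left(-1 + \left(-5 + 0\right)\right)}{2 \left(-5 + 0\right)} 12^{2} = \frac{5 \left(-1 - 5\right)}{2 \left(-5\right)} 144 = \frac{5}{2} \left(- \frac{1}{5}\right) \left(-6\right) 144 = 3 \cdot 144 = 432$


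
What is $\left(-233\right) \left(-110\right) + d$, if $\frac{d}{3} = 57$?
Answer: $25801$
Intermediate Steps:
$d = 171$ ($d = 3 \cdot 57 = 171$)
$\left(-233\right) \left(-110\right) + d = \left(-233\right) \left(-110\right) + 171 = 25630 + 171 = 25801$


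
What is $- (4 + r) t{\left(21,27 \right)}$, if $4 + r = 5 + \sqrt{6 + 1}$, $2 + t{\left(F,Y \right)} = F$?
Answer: $-95 - 19 \sqrt{7} \approx -145.27$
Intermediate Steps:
$t{\left(F,Y \right)} = -2 + F$
$r = 1 + \sqrt{7}$ ($r = -4 + \left(5 + \sqrt{6 + 1}\right) = -4 + \left(5 + \sqrt{7}\right) = 1 + \sqrt{7} \approx 3.6458$)
$- (4 + r) t{\left(21,27 \right)} = - (4 + \left(1 + \sqrt{7}\right)) \left(-2 + 21\right) = - (5 + \sqrt{7}) 19 = \left(-5 - \sqrt{7}\right) 19 = -95 - 19 \sqrt{7}$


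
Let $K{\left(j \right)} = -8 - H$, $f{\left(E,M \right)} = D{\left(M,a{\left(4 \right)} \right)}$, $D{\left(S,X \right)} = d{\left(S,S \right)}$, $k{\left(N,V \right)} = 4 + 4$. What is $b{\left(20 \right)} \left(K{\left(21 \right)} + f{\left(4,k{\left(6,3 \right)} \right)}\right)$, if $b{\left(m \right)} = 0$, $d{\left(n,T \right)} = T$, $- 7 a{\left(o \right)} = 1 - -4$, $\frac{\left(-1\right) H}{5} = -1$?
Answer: $0$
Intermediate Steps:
$H = 5$ ($H = \left(-5\right) \left(-1\right) = 5$)
$k{\left(N,V \right)} = 8$
$a{\left(o \right)} = - \frac{5}{7}$ ($a{\left(o \right)} = - \frac{1 - -4}{7} = - \frac{1 + 4}{7} = \left(- \frac{1}{7}\right) 5 = - \frac{5}{7}$)
$D{\left(S,X \right)} = S$
$f{\left(E,M \right)} = M$
$K{\left(j \right)} = -13$ ($K{\left(j \right)} = -8 - 5 = -13$)
$b{\left(20 \right)} \left(K{\left(21 \right)} + f{\left(4,k{\left(6,3 \right)} \right)}\right) = 0 \left(-13 + 8\right) = 0 \left(-5\right) = 0$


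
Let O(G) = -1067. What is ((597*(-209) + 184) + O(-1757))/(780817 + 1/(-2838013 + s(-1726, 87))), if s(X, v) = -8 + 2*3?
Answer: -178306806420/1107985179127 ≈ -0.16093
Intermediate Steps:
s(X, v) = -2 (s(X, v) = -8 + 6 = -2)
((597*(-209) + 184) + O(-1757))/(780817 + 1/(-2838013 + s(-1726, 87))) = ((597*(-209) + 184) - 1067)/(780817 + 1/(-2838013 - 2)) = ((-124773 + 184) - 1067)/(780817 + 1/(-2838015)) = (-124589 - 1067)/(780817 - 1/2838015) = -125656/2215970358254/2838015 = -125656*2838015/2215970358254 = -178306806420/1107985179127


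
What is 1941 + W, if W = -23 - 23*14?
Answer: 1596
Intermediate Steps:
W = -345 (W = -23 - 322 = -345)
1941 + W = 1941 - 345 = 1596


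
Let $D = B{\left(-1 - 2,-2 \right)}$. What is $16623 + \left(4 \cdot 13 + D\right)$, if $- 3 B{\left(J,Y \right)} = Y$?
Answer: $\frac{50027}{3} \approx 16676.0$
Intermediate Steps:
$B{\left(J,Y \right)} = - \frac{Y}{3}$
$D = \frac{2}{3}$ ($D = \left(- \frac{1}{3}\right) \left(-2\right) = \frac{2}{3} \approx 0.66667$)
$16623 + \left(4 \cdot 13 + D\right) = 16623 + \left(4 \cdot 13 + \frac{2}{3}\right) = 16623 + \left(52 + \frac{2}{3}\right) = 16623 + \frac{158}{3} = \frac{50027}{3}$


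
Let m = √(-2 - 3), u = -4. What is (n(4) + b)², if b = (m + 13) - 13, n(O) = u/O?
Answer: (-1 + I*√5)² ≈ -4.0 - 4.4721*I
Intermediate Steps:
m = I*√5 (m = √(-5) = I*√5 ≈ 2.2361*I)
n(O) = -4/O
b = I*√5 (b = (I*√5 + 13) - 13 = (13 + I*√5) - 13 = I*√5 ≈ 2.2361*I)
(n(4) + b)² = (-4/4 + I*√5)² = (-4*¼ + I*√5)² = (-1 + I*√5)²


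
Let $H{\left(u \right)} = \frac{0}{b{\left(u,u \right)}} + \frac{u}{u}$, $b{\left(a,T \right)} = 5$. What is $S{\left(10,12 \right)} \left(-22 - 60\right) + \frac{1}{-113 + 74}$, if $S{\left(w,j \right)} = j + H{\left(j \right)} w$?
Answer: $- \frac{70357}{39} \approx -1804.0$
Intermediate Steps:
$H{\left(u \right)} = 1$ ($H{\left(u \right)} = \frac{0}{5} + \frac{u}{u} = 0 \cdot \frac{1}{5} + 1 = 0 + 1 = 1$)
$S{\left(w,j \right)} = j + w$ ($S{\left(w,j \right)} = j + 1 w = j + w$)
$S{\left(10,12 \right)} \left(-22 - 60\right) + \frac{1}{-113 + 74} = \left(12 + 10\right) \left(-22 - 60\right) + \frac{1}{-113 + 74} = 22 \left(-82\right) + \frac{1}{-39} = -1804 - \frac{1}{39} = - \frac{70357}{39}$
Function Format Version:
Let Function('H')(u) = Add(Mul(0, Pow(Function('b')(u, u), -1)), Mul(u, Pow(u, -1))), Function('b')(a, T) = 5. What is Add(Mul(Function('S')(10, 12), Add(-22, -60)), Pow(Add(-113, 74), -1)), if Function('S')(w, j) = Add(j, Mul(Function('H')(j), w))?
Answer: Rational(-70357, 39) ≈ -1804.0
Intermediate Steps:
Function('H')(u) = 1 (Function('H')(u) = Add(Mul(0, Pow(5, -1)), Mul(u, Pow(u, -1))) = Add(Mul(0, Rational(1, 5)), 1) = Add(0, 1) = 1)
Function('S')(w, j) = Add(j, w) (Function('S')(w, j) = Add(j, Mul(1, w)) = Add(j, w))
Add(Mul(Function('S')(10, 12), Add(-22, -60)), Pow(Add(-113, 74), -1)) = Add(Mul(Add(12, 10), Add(-22, -60)), Pow(Add(-113, 74), -1)) = Add(Mul(22, -82), Pow(-39, -1)) = Add(-1804, Rational(-1, 39)) = Rational(-70357, 39)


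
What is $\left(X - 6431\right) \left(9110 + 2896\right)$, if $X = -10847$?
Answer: $-207439668$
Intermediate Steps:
$\left(X - 6431\right) \left(9110 + 2896\right) = \left(-10847 - 6431\right) \left(9110 + 2896\right) = \left(-17278\right) 12006 = -207439668$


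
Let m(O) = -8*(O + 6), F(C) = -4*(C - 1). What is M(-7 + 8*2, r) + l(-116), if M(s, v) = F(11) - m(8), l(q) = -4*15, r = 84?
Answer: 12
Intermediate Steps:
F(C) = 4 - 4*C (F(C) = -4*(-1 + C) = 4 - 4*C)
l(q) = -60
m(O) = -48 - 8*O (m(O) = -8*(6 + O) = -48 - 8*O)
M(s, v) = 72 (M(s, v) = (4 - 4*11) - (-48 - 8*8) = (4 - 44) - (-48 - 64) = -40 - 1*(-112) = -40 + 112 = 72)
M(-7 + 8*2, r) + l(-116) = 72 - 60 = 12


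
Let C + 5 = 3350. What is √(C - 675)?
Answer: √2670 ≈ 51.672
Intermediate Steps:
C = 3345 (C = -5 + 3350 = 3345)
√(C - 675) = √(3345 - 675) = √2670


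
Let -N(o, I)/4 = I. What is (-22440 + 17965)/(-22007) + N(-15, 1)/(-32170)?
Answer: 72024389/353982595 ≈ 0.20347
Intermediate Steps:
N(o, I) = -4*I
(-22440 + 17965)/(-22007) + N(-15, 1)/(-32170) = (-22440 + 17965)/(-22007) - 4*1/(-32170) = -4475*(-1/22007) - 4*(-1/32170) = 4475/22007 + 2/16085 = 72024389/353982595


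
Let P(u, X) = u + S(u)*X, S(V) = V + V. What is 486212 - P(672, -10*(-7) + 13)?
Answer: 373988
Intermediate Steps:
S(V) = 2*V
P(u, X) = u + 2*X*u (P(u, X) = u + (2*u)*X = u + 2*X*u)
486212 - P(672, -10*(-7) + 13) = 486212 - 672*(1 + 2*(-10*(-7) + 13)) = 486212 - 672*(1 + 2*(70 + 13)) = 486212 - 672*(1 + 2*83) = 486212 - 672*(1 + 166) = 486212 - 672*167 = 486212 - 1*112224 = 486212 - 112224 = 373988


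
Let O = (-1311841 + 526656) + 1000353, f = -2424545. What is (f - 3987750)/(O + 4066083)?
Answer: -6412295/4281251 ≈ -1.4978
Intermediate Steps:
O = 215168 (O = -785185 + 1000353 = 215168)
(f - 3987750)/(O + 4066083) = (-2424545 - 3987750)/(215168 + 4066083) = -6412295/4281251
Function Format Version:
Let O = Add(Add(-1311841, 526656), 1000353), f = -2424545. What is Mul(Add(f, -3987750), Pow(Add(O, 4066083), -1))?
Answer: Rational(-6412295, 4281251) ≈ -1.4978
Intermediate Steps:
O = 215168 (O = Add(-785185, 1000353) = 215168)
Mul(Add(f, -3987750), Pow(Add(O, 4066083), -1)) = Mul(Add(-2424545, -3987750), Pow(Add(215168, 4066083), -1)) = Mul(-6412295, Pow(4281251, -1)) = Mul(-6412295, Rational(1, 4281251)) = Rational(-6412295, 4281251)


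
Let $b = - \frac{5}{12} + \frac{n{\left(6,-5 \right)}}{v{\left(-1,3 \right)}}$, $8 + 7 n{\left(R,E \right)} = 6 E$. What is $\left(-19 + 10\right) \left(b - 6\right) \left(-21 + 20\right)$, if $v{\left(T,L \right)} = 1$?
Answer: $- \frac{2985}{28} \approx -106.61$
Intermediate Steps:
$n{\left(R,E \right)} = - \frac{8}{7} + \frac{6 E}{7}$
$b = - \frac{491}{84}$ ($b = - \frac{5}{12} + \frac{- \frac{8}{7} + \frac{6}{7} \left(-5\right)}{1} = \left(-5\right) \frac{1}{12} + \left(- \frac{8}{7} - \frac{30}{7}\right) 1 = - \frac{5}{12} - \frac{38}{7} = - \frac{491}{84} \approx -5.8452$)
$\left(-19 + 10\right) \left(b - 6\right) \left(-21 + 20\right) = \left(-19 + 10\right) \left(- \frac{491}{84} - 6\right) \left(-21 + 20\right) = \left(-9\right) \left(- \frac{995}{84}\right) \left(-1\right) = \frac{2985}{28} \left(-1\right) = - \frac{2985}{28}$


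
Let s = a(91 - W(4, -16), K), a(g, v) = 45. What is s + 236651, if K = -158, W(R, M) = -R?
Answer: 236696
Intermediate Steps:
s = 45
s + 236651 = 45 + 236651 = 236696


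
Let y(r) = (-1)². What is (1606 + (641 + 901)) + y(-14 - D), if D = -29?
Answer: 3149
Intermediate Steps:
y(r) = 1
(1606 + (641 + 901)) + y(-14 - D) = (1606 + (641 + 901)) + 1 = (1606 + 1542) + 1 = 3148 + 1 = 3149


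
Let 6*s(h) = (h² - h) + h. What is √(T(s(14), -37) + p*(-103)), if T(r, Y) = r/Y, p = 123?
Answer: I*√156105627/111 ≈ 112.56*I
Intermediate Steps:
s(h) = h²/6 (s(h) = ((h² - h) + h)/6 = h²/6)
√(T(s(14), -37) + p*(-103)) = √(((⅙)*14²)/(-37) + 123*(-103)) = √(((⅙)*196)*(-1/37) - 12669) = √((98/3)*(-1/37) - 12669) = √(-98/111 - 12669) = √(-1406357/111) = I*√156105627/111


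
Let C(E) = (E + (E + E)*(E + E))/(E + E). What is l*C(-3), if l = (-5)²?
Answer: -275/2 ≈ -137.50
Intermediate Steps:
C(E) = (E + 4*E²)/(2*E) (C(E) = (E + (2*E)*(2*E))/((2*E)) = (E + 4*E²)*(1/(2*E)) = (E + 4*E²)/(2*E))
l = 25
l*C(-3) = 25*(½ + 2*(-3)) = 25*(½ - 6) = 25*(-11/2) = -275/2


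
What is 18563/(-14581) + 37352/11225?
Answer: 336259837/163671725 ≈ 2.0545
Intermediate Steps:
18563/(-14581) + 37352/11225 = 18563*(-1/14581) + 37352*(1/11225) = -18563/14581 + 37352/11225 = 336259837/163671725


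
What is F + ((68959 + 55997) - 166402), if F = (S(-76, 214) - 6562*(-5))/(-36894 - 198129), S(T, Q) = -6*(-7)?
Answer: -9740796110/235023 ≈ -41446.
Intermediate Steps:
S(T, Q) = 42
F = -32852/235023 (F = (42 - 6562*(-5))/(-36894 - 198129) = (42 + 32810)/(-235023) = 32852*(-1/235023) = -32852/235023 ≈ -0.13978)
F + ((68959 + 55997) - 166402) = -32852/235023 + ((68959 + 55997) - 166402) = -32852/235023 + (124956 - 166402) = -32852/235023 - 41446 = -9740796110/235023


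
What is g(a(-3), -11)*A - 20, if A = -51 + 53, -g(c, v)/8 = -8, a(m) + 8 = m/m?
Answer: 108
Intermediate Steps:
a(m) = -7 (a(m) = -8 + m/m = -8 + 1 = -7)
g(c, v) = 64 (g(c, v) = -8*(-8) = 64)
A = 2
g(a(-3), -11)*A - 20 = 64*2 - 20 = 128 - 20 = 108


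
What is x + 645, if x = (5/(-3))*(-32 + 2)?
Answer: 695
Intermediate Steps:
x = 50 (x = (5*(-⅓))*(-30) = -5/3*(-30) = 50)
x + 645 = 50 + 645 = 695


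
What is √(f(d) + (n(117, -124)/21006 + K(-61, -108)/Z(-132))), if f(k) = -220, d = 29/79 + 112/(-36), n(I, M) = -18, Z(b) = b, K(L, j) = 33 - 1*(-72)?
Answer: I*√145538832813/25674 ≈ 14.859*I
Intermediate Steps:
K(L, j) = 105 (K(L, j) = 33 + 72 = 105)
d = -1951/711 (d = 29*(1/79) + 112*(-1/36) = 29/79 - 28/9 = -1951/711 ≈ -2.7440)
√(f(d) + (n(117, -124)/21006 + K(-61, -108)/Z(-132))) = √(-220 + (-18/21006 + 105/(-132))) = √(-220 + (-18*1/21006 + 105*(-1/132))) = √(-220 + (-1/1167 - 35/44)) = √(-220 - 40889/51348) = √(-11337449/51348) = I*√145538832813/25674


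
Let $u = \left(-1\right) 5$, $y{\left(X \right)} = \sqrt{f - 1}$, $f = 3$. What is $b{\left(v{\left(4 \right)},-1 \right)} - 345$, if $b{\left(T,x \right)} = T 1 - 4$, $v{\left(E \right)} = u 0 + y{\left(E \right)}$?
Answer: $-349 + \sqrt{2} \approx -347.59$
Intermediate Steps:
$y{\left(X \right)} = \sqrt{2}$ ($y{\left(X \right)} = \sqrt{3 - 1} = \sqrt{2}$)
$u = -5$
$v{\left(E \right)} = \sqrt{2}$ ($v{\left(E \right)} = \left(-5\right) 0 + \sqrt{2} = 0 + \sqrt{2} = \sqrt{2}$)
$b{\left(T,x \right)} = -4 + T$ ($b{\left(T,x \right)} = T - 4 = -4 + T$)
$b{\left(v{\left(4 \right)},-1 \right)} - 345 = \left(-4 + \sqrt{2}\right) - 345 = -349 + \sqrt{2}$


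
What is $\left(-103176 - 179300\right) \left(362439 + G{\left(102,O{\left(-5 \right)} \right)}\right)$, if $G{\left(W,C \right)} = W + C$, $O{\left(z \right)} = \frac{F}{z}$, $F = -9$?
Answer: $- \frac{512048199864}{5} \approx -1.0241 \cdot 10^{11}$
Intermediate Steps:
$O{\left(z \right)} = - \frac{9}{z}$
$G{\left(W,C \right)} = C + W$
$\left(-103176 - 179300\right) \left(362439 + G{\left(102,O{\left(-5 \right)} \right)}\right) = \left(-103176 - 179300\right) \left(362439 + \left(- \frac{9}{-5} + 102\right)\right) = - 282476 \left(362439 + \left(\left(-9\right) \left(- \frac{1}{5}\right) + 102\right)\right) = - 282476 \left(362439 + \left(\frac{9}{5} + 102\right)\right) = - 282476 \left(362439 + \frac{519}{5}\right) = \left(-282476\right) \frac{1812714}{5} = - \frac{512048199864}{5}$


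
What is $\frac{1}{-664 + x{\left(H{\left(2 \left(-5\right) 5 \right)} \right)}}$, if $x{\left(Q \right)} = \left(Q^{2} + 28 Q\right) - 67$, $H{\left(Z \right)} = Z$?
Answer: $\frac{1}{369} \approx 0.00271$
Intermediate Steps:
$x{\left(Q \right)} = -67 + Q^{2} + 28 Q$
$\frac{1}{-664 + x{\left(H{\left(2 \left(-5\right) 5 \right)} \right)}} = \frac{1}{-664 + \left(-67 + \left(2 \left(-5\right) 5\right)^{2} + 28 \cdot 2 \left(-5\right) 5\right)} = \frac{1}{-664 + \left(-67 + \left(\left(-10\right) 5\right)^{2} + 28 \left(\left(-10\right) 5\right)\right)} = \frac{1}{-664 + \left(-67 + \left(-50\right)^{2} + 28 \left(-50\right)\right)} = \frac{1}{-664 - -1033} = \frac{1}{-664 + 1033} = \frac{1}{369}$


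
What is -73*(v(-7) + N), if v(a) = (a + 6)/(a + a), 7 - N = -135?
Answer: -145197/14 ≈ -10371.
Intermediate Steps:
N = 142 (N = 7 - 1*(-135) = 7 + 135 = 142)
v(a) = (6 + a)/(2*a) (v(a) = (6 + a)/((2*a)) = (6 + a)*(1/(2*a)) = (6 + a)/(2*a))
-73*(v(-7) + N) = -73*((½)*(6 - 7)/(-7) + 142) = -73*((½)*(-⅐)*(-1) + 142) = -73*(1/14 + 142) = -73*1989/14 = -145197/14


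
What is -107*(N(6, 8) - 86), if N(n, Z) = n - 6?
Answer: 9202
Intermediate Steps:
N(n, Z) = -6 + n
-107*(N(6, 8) - 86) = -107*((-6 + 6) - 86) = -107*(0 - 86) = -107*(-86) = 9202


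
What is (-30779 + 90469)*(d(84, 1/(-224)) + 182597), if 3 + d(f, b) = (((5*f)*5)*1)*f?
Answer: 21428351860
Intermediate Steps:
d(f, b) = -3 + 25*f**2 (d(f, b) = -3 + (((5*f)*5)*1)*f = -3 + ((25*f)*1)*f = -3 + (25*f)*f = -3 + 25*f**2)
(-30779 + 90469)*(d(84, 1/(-224)) + 182597) = (-30779 + 90469)*((-3 + 25*84**2) + 182597) = 59690*((-3 + 25*7056) + 182597) = 59690*((-3 + 176400) + 182597) = 59690*(176397 + 182597) = 59690*358994 = 21428351860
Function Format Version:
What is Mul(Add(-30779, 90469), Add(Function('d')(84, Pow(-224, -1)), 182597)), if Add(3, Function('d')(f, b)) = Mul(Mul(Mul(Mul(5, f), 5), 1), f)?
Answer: 21428351860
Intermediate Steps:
Function('d')(f, b) = Add(-3, Mul(25, Pow(f, 2))) (Function('d')(f, b) = Add(-3, Mul(Mul(Mul(Mul(5, f), 5), 1), f)) = Add(-3, Mul(Mul(Mul(25, f), 1), f)) = Add(-3, Mul(Mul(25, f), f)) = Add(-3, Mul(25, Pow(f, 2))))
Mul(Add(-30779, 90469), Add(Function('d')(84, Pow(-224, -1)), 182597)) = Mul(Add(-30779, 90469), Add(Add(-3, Mul(25, Pow(84, 2))), 182597)) = Mul(59690, Add(Add(-3, Mul(25, 7056)), 182597)) = Mul(59690, Add(Add(-3, 176400), 182597)) = Mul(59690, Add(176397, 182597)) = Mul(59690, 358994) = 21428351860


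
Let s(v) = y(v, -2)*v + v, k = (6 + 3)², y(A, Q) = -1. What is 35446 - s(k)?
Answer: 35446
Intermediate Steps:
k = 81 (k = 9² = 81)
s(v) = 0 (s(v) = -v + v = 0)
35446 - s(k) = 35446 - 1*0 = 35446 + 0 = 35446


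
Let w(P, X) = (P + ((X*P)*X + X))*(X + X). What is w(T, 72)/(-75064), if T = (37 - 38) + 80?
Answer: -7374366/9383 ≈ -785.93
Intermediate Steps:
T = 79 (T = -1 + 80 = 79)
w(P, X) = 2*X*(P + X + P*X²) (w(P, X) = (P + ((P*X)*X + X))*(2*X) = (P + (P*X² + X))*(2*X) = (P + (X + P*X²))*(2*X) = (P + X + P*X²)*(2*X) = 2*X*(P + X + P*X²))
w(T, 72)/(-75064) = (2*72*(79 + 72 + 79*72²))/(-75064) = (2*72*(79 + 72 + 79*5184))*(-1/75064) = (2*72*(79 + 72 + 409536))*(-1/75064) = (2*72*409687)*(-1/75064) = 58994928*(-1/75064) = -7374366/9383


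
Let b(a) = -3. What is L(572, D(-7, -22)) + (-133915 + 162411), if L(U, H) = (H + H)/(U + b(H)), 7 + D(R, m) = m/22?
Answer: 16214208/569 ≈ 28496.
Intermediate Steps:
D(R, m) = -7 + m/22
L(U, H) = 2*H/(-3 + U) (L(U, H) = (H + H)/(U - 3) = (2*H)/(-3 + U) = 2*H/(-3 + U))
L(572, D(-7, -22)) + (-133915 + 162411) = 2*(-7 + (1/22)*(-22))/(-3 + 572) + (-133915 + 162411) = 2*(-7 - 1)/569 + 28496 = 2*(-8)*(1/569) + 28496 = -16/569 + 28496 = 16214208/569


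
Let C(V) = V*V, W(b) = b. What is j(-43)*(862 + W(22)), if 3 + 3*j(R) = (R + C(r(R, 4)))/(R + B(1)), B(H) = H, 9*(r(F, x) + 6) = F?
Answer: -7130344/5103 ≈ -1397.3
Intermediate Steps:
r(F, x) = -6 + F/9
C(V) = V²
j(R) = -1 + (R + (-6 + R/9)²)/(3*(1 + R)) (j(R) = -1 + ((R + (-6 + R/9)²)/(R + 1))/3 = -1 + ((R + (-6 + R/9)²)/(1 + R))/3 = -1 + (R + (-6 + R/9)²)/(3*(1 + R)))
j(-43)*(862 + W(22)) = ((2673 + (-43)² - 270*(-43))/(243*(1 - 43)))*(862 + 22) = ((1/243)*(2673 + 1849 + 11610)/(-42))*884 = ((1/243)*(-1/42)*16132)*884 = -8066/5103*884 = -7130344/5103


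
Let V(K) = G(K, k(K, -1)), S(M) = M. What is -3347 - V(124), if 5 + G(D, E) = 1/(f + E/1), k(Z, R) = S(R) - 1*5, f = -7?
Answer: -43445/13 ≈ -3341.9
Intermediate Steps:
k(Z, R) = -5 + R (k(Z, R) = R - 1*5 = R - 5 = -5 + R)
G(D, E) = -5 + 1/(-7 + E) (G(D, E) = -5 + 1/(-7 + E/1) = -5 + 1/(-7 + E*1) = -5 + 1/(-7 + E))
V(K) = -66/13 (V(K) = (36 - 5*(-5 - 1))/(-7 + (-5 - 1)) = (36 - 5*(-6))/(-7 - 6) = (36 + 30)/(-13) = -1/13*66 = -66/13)
-3347 - V(124) = -3347 - 1*(-66/13) = -3347 + 66/13 = -43445/13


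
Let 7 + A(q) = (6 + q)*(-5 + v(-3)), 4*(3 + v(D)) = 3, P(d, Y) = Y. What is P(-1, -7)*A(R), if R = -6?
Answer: 49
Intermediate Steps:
v(D) = -9/4 (v(D) = -3 + (¼)*3 = -3 + ¾ = -9/4)
A(q) = -101/2 - 29*q/4 (A(q) = -7 + (6 + q)*(-5 - 9/4) = -7 + (6 + q)*(-29/4) = -7 + (-87/2 - 29*q/4) = -101/2 - 29*q/4)
P(-1, -7)*A(R) = -7*(-101/2 - 29/4*(-6)) = -7*(-101/2 + 87/2) = -7*(-7) = 49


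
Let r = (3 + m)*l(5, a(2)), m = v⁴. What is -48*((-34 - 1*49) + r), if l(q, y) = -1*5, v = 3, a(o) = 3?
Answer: 24144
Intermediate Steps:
l(q, y) = -5
m = 81 (m = 3⁴ = 81)
r = -420 (r = (3 + 81)*(-5) = 84*(-5) = -420)
-48*((-34 - 1*49) + r) = -48*((-34 - 1*49) - 420) = -48*((-34 - 49) - 420) = -48*(-83 - 420) = -48*(-503) = 24144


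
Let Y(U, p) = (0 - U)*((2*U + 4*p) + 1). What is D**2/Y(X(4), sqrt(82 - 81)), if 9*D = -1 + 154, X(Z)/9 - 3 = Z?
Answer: -289/8253 ≈ -0.035018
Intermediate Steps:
X(Z) = 27 + 9*Z
D = 17 (D = (-1 + 154)/9 = (1/9)*153 = 17)
Y(U, p) = -U*(1 + 2*U + 4*p) (Y(U, p) = (-U)*(1 + 2*U + 4*p) = -U*(1 + 2*U + 4*p))
D**2/Y(X(4), sqrt(82 - 81)) = 17**2/((-(27 + 9*4)*(1 + 2*(27 + 9*4) + 4*sqrt(82 - 81)))) = 289/((-(27 + 36)*(1 + 2*(27 + 36) + 4*sqrt(1)))) = 289/((-1*63*(1 + 2*63 + 4*1))) = 289/((-1*63*(1 + 126 + 4))) = 289/((-1*63*131)) = 289/(-8253) = 289*(-1/8253) = -289/8253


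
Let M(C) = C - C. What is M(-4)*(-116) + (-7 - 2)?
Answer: -9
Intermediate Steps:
M(C) = 0
M(-4)*(-116) + (-7 - 2) = 0*(-116) + (-7 - 2) = 0 - 9 = -9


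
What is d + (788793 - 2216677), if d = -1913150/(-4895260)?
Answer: -698986151669/489526 ≈ -1.4279e+6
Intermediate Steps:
d = 191315/489526 (d = -1913150*(-1/4895260) = 191315/489526 ≈ 0.39082)
d + (788793 - 2216677) = 191315/489526 + (788793 - 2216677) = 191315/489526 - 1427884 = -698986151669/489526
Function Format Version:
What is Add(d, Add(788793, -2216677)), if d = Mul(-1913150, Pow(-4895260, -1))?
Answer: Rational(-698986151669, 489526) ≈ -1.4279e+6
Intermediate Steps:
d = Rational(191315, 489526) (d = Mul(-1913150, Rational(-1, 4895260)) = Rational(191315, 489526) ≈ 0.39082)
Add(d, Add(788793, -2216677)) = Add(Rational(191315, 489526), Add(788793, -2216677)) = Add(Rational(191315, 489526), -1427884) = Rational(-698986151669, 489526)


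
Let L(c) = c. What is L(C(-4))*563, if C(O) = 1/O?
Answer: -563/4 ≈ -140.75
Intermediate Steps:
L(C(-4))*563 = 563/(-4) = -1/4*563 = -563/4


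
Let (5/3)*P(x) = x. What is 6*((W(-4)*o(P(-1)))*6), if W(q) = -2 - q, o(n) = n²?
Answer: 648/25 ≈ 25.920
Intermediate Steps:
P(x) = 3*x/5
6*((W(-4)*o(P(-1)))*6) = 6*(((-2 - 1*(-4))*((⅗)*(-1))²)*6) = 6*(((-2 + 4)*(-⅗)²)*6) = 6*((2*(9/25))*6) = 6*((18/25)*6) = 6*(108/25) = 648/25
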